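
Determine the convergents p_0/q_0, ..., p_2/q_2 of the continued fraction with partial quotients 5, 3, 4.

Using the convergent recurrence p_i = a_i*p_{i-1} + p_{i-2}, q_i = a_i*q_{i-1} + q_{i-2} with p_{-2}=0, p_{-1}=1, q_{-2}=1, q_{-1}=0:
  i=0: a_0=5, p_0 = 5*1 + 0 = 5, q_0 = 5*0 + 1 = 1.
  i=1: a_1=3, p_1 = 3*5 + 1 = 16, q_1 = 3*1 + 0 = 3.
  i=2: a_2=4, p_2 = 4*16 + 5 = 69, q_2 = 4*3 + 1 = 13.

5/1, 16/3, 69/13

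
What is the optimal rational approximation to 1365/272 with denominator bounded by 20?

Expand x = 1365/272 as a continued fraction with the Euclidean algorithm:
  1365 = 5*272 + 5, so a_0 = 5.
  272 = 54*5 + 2, so a_1 = 54.
  5 = 2*2 + 1, so a_2 = 2.
  2 = 2*1 + 0, so a_3 = 2.
so x = [5; 54, 2, 2].
Convergents (p_i = a_i*p_{i-1} + p_{i-2}, q_i = a_i*q_{i-1} + q_{i-2} with p_{-2}=0, p_{-1}=1, q_{-2}=1, q_{-1}=0), until the denominator exceeds 20:
  i=0: a_0=5, p_0 = 5*1 + 0 = 5, q_0 = 5*0 + 1 = 1.
  i=1: a_1=54, p_1 = 54*5 + 1 = 271, q_1 = 54*1 + 0 = 54.
q_1 = 54 > 20, so the last convergent with denominator <= 20 is p_0/q_0 = 5/1.
The closest fraction with denominator <= 20 is either p_0/q_0 or the intermediate fraction (k*p_0 + p_{-1})/(k*q_0 + q_{-1}) with the largest k >= 1 whose denominator stays <= 20; these approach x as k grows, and every other convergent or intermediate fraction in range is farther away.
Largest k: floor((20 - q_{-1})/q_0) = floor((20 - 0)/1) = 20 (using the seeds p_{-1} = 1, q_{-1} = 0).
That gives (20*5 + 1)/(20*1 + 0) = 101/20.
Compare the errors: |x - 5/1| = |1365*1 - 5*272|/(272*1) = 5/272, and |x - 101/20| = |1365*20 - 101*272|/(272*20) = 172/5440.
Cross-multiplying, 5*5440 = 27200 < 46784 = 172*272, so 5/272 is smaller: the convergent 5/1 is closer to x than 101/20.

5/1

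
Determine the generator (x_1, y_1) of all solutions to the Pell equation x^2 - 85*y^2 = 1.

(x, y) = (285769, 30996)

First expand sqrt(85) as a continued fraction. With x_i = (sqrt(85) + m_i)/d_i and (m_0, d_0) = (0, 1): a_0 = floor(sqrt(85)) = 9, since 9^2 = 81 <= 85 < 100 = 10^2.
Iterate m_{i+1} = d_i*a_i - m_i, d_{i+1} = (85 - m_{i+1}^2)/d_i, a_{i+1} = floor((a_0 + m_{i+1})/d_{i+1}):
  m_1 = 1*9 - 0 = 9, d_1 = (85 - 9^2)/1 = 4/1 = 4, a_1 = floor((9 + 9)/4) = 4.
  m_2 = 4*4 - 9 = 7, d_2 = (85 - 7^2)/4 = 36/4 = 9, a_2 = floor((9 + 7)/9) = 1.
  m_3 = 9*1 - 7 = 2, d_3 = (85 - 2^2)/9 = 81/9 = 9, a_3 = floor((9 + 2)/9) = 1.
  m_4 = 9*1 - 2 = 7, d_4 = (85 - 7^2)/9 = 36/9 = 4, a_4 = floor((9 + 7)/4) = 4.
  m_5 = 4*4 - 7 = 9, d_5 = (85 - 9^2)/4 = 4/4 = 1, a_5 = floor((9 + 9)/1) = 18.
  m_6 = 1*18 - 9 = 9, d_6 = (85 - 9^2)/1 = 4/1 = 4: (m_6, d_6) = (m_1, d_1) = (9, 4), so from here the quotients repeat a_1, ..., a_5; the period length is 5.
So sqrt(85) = [9; (4, 1, 1, 4, 18)] with period length k = 5.
k is odd, so (p_{k-1}, q_{k-1}) only solves x^2 - 85y^2 = -1 and the fundamental solution of x^2 - 85y^2 = 1 is (p_{2k-1}, q_{2k-1}) = (p_9, q_9); compute convergents through index 9, running through the period twice.
Convergents (p_i = a_i*p_{i-1} + p_{i-2}, q_i = a_i*q_{i-1} + q_{i-2} with p_{-2}=0, p_{-1}=1, q_{-2}=1, q_{-1}=0):
  i=0: a_0=9, p_0 = 9*1 + 0 = 9, q_0 = 9*0 + 1 = 1.
  i=1: a_1=4, p_1 = 4*9 + 1 = 37, q_1 = 4*1 + 0 = 4.
  i=2: a_2=1, p_2 = 1*37 + 9 = 46, q_2 = 1*4 + 1 = 5.
  i=3: a_3=1, p_3 = 1*46 + 37 = 83, q_3 = 1*5 + 4 = 9.
  i=4: a_4=4, p_4 = 4*83 + 46 = 378, q_4 = 4*9 + 5 = 41.
  i=5: a_5=18, p_5 = 18*378 + 83 = 6887, q_5 = 18*41 + 9 = 747.
  i=6: a_6=4, p_6 = 4*6887 + 378 = 27926, q_6 = 4*747 + 41 = 3029.
  i=7: a_7=1, p_7 = 1*27926 + 6887 = 34813, q_7 = 1*3029 + 747 = 3776.
  i=8: a_8=1, p_8 = 1*34813 + 27926 = 62739, q_8 = 1*3776 + 3029 = 6805.
  i=9: a_9=4, p_9 = 4*62739 + 34813 = 285769, q_9 = 4*6805 + 3776 = 30996.
Indeed p_4^2 - 85*q_4^2 = 142884 - 142885 = -1, not +1.
Check: 285769^2 - 85*30996^2 = 81663921361 - 81663921360 = 1, so (x, y) = (285769, 30996) solves the equation, and by the theorem it is the least positive solution.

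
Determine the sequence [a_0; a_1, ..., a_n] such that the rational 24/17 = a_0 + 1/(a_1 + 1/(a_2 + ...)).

Run the Euclidean algorithm on 24 and 17; the successive quotients are the partial quotients a_0, a_1, ... (each step inverts the fractional part left over by the previous one):
  24 = 1*17 + 7, so a_0 = 1.
  17 = 2*7 + 3, so a_1 = 2.
  7 = 2*3 + 1, so a_2 = 2.
  3 = 3*1 + 0, so a_3 = 3.
The remainder reaches 0 after 4 divisions, so the expansion has 4 partial quotients, read off in order.

[1; 2, 2, 3]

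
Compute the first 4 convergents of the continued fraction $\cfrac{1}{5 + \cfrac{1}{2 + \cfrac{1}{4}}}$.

0/1, 1/5, 2/11, 9/49

Using the convergent recurrence p_i = a_i*p_{i-1} + p_{i-2}, q_i = a_i*q_{i-1} + q_{i-2} with p_{-2}=0, p_{-1}=1, q_{-2}=1, q_{-1}=0:
  i=0: a_0=0, p_0 = 0*1 + 0 = 0, q_0 = 0*0 + 1 = 1.
  i=1: a_1=5, p_1 = 5*0 + 1 = 1, q_1 = 5*1 + 0 = 5.
  i=2: a_2=2, p_2 = 2*1 + 0 = 2, q_2 = 2*5 + 1 = 11.
  i=3: a_3=4, p_3 = 4*2 + 1 = 9, q_3 = 4*11 + 5 = 49.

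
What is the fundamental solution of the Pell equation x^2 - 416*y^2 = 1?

First expand sqrt(416) as a continued fraction. With x_i = (sqrt(416) + m_i)/d_i and (m_0, d_0) = (0, 1): a_0 = floor(sqrt(416)) = 20, since 20^2 = 400 <= 416 < 441 = 21^2.
Iterate m_{i+1} = d_i*a_i - m_i, d_{i+1} = (416 - m_{i+1}^2)/d_i, a_{i+1} = floor((a_0 + m_{i+1})/d_{i+1}):
  m_1 = 1*20 - 0 = 20, d_1 = (416 - 20^2)/1 = 16/1 = 16, a_1 = floor((20 + 20)/16) = 2.
  m_2 = 16*2 - 20 = 12, d_2 = (416 - 12^2)/16 = 272/16 = 17, a_2 = floor((20 + 12)/17) = 1.
  m_3 = 17*1 - 12 = 5, d_3 = (416 - 5^2)/17 = 391/17 = 23, a_3 = floor((20 + 5)/23) = 1.
  m_4 = 23*1 - 5 = 18, d_4 = (416 - 18^2)/23 = 92/23 = 4, a_4 = floor((20 + 18)/4) = 9.
  m_5 = 4*9 - 18 = 18, d_5 = (416 - 18^2)/4 = 92/4 = 23, a_5 = floor((20 + 18)/23) = 1.
  m_6 = 23*1 - 18 = 5, d_6 = (416 - 5^2)/23 = 391/23 = 17, a_6 = floor((20 + 5)/17) = 1.
  m_7 = 17*1 - 5 = 12, d_7 = (416 - 12^2)/17 = 272/17 = 16, a_7 = floor((20 + 12)/16) = 2.
  m_8 = 16*2 - 12 = 20, d_8 = (416 - 20^2)/16 = 16/16 = 1, a_8 = floor((20 + 20)/1) = 40.
  m_9 = 1*40 - 20 = 20, d_9 = (416 - 20^2)/1 = 16/1 = 16: (m_9, d_9) = (m_1, d_1) = (20, 16), so from here the quotients repeat a_1, ..., a_8; the period length is 8.
So sqrt(416) = [20; (2, 1, 1, 9, 1, 1, 2, 40)] with period length k = 8.
k is even, so the fundamental solution of x^2 - 416y^2 = 1 is (p_{k-1}, q_{k-1}) = (p_7, q_7); compute convergents through index 7.
Convergents (p_i = a_i*p_{i-1} + p_{i-2}, q_i = a_i*q_{i-1} + q_{i-2} with p_{-2}=0, p_{-1}=1, q_{-2}=1, q_{-1}=0):
  i=0: a_0=20, p_0 = 20*1 + 0 = 20, q_0 = 20*0 + 1 = 1.
  i=1: a_1=2, p_1 = 2*20 + 1 = 41, q_1 = 2*1 + 0 = 2.
  i=2: a_2=1, p_2 = 1*41 + 20 = 61, q_2 = 1*2 + 1 = 3.
  i=3: a_3=1, p_3 = 1*61 + 41 = 102, q_3 = 1*3 + 2 = 5.
  i=4: a_4=9, p_4 = 9*102 + 61 = 979, q_4 = 9*5 + 3 = 48.
  i=5: a_5=1, p_5 = 1*979 + 102 = 1081, q_5 = 1*48 + 5 = 53.
  i=6: a_6=1, p_6 = 1*1081 + 979 = 2060, q_6 = 1*53 + 48 = 101.
  i=7: a_7=2, p_7 = 2*2060 + 1081 = 5201, q_7 = 2*101 + 53 = 255.
Check: 5201^2 - 416*255^2 = 27050401 - 27050400 = 1, so (x, y) = (5201, 255) solves the equation, and by the theorem it is the least positive solution.

(x, y) = (5201, 255)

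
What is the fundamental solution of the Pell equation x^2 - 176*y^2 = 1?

First expand sqrt(176) as a continued fraction. With x_i = (sqrt(176) + m_i)/d_i and (m_0, d_0) = (0, 1): a_0 = floor(sqrt(176)) = 13, since 13^2 = 169 <= 176 < 196 = 14^2.
Iterate m_{i+1} = d_i*a_i - m_i, d_{i+1} = (176 - m_{i+1}^2)/d_i, a_{i+1} = floor((a_0 + m_{i+1})/d_{i+1}):
  m_1 = 1*13 - 0 = 13, d_1 = (176 - 13^2)/1 = 7/1 = 7, a_1 = floor((13 + 13)/7) = 3.
  m_2 = 7*3 - 13 = 8, d_2 = (176 - 8^2)/7 = 112/7 = 16, a_2 = floor((13 + 8)/16) = 1.
  m_3 = 16*1 - 8 = 8, d_3 = (176 - 8^2)/16 = 112/16 = 7, a_3 = floor((13 + 8)/7) = 3.
  m_4 = 7*3 - 8 = 13, d_4 = (176 - 13^2)/7 = 7/7 = 1, a_4 = floor((13 + 13)/1) = 26.
  m_5 = 1*26 - 13 = 13, d_5 = (176 - 13^2)/1 = 7/1 = 7: (m_5, d_5) = (m_1, d_1) = (13, 7), so from here the quotients repeat a_1, ..., a_4; the period length is 4.
So sqrt(176) = [13; (3, 1, 3, 26)] with period length k = 4.
k is even, so the fundamental solution of x^2 - 176y^2 = 1 is (p_{k-1}, q_{k-1}) = (p_3, q_3); compute convergents through index 3.
Convergents (p_i = a_i*p_{i-1} + p_{i-2}, q_i = a_i*q_{i-1} + q_{i-2} with p_{-2}=0, p_{-1}=1, q_{-2}=1, q_{-1}=0):
  i=0: a_0=13, p_0 = 13*1 + 0 = 13, q_0 = 13*0 + 1 = 1.
  i=1: a_1=3, p_1 = 3*13 + 1 = 40, q_1 = 3*1 + 0 = 3.
  i=2: a_2=1, p_2 = 1*40 + 13 = 53, q_2 = 1*3 + 1 = 4.
  i=3: a_3=3, p_3 = 3*53 + 40 = 199, q_3 = 3*4 + 3 = 15.
Check: 199^2 - 176*15^2 = 39601 - 39600 = 1, so (x, y) = (199, 15) solves the equation, and by the theorem it is the least positive solution.

(x, y) = (199, 15)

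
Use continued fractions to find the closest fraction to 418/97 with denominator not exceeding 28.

Expand x = 418/97 as a continued fraction with the Euclidean algorithm:
  418 = 4*97 + 30, so a_0 = 4.
  97 = 3*30 + 7, so a_1 = 3.
  30 = 4*7 + 2, so a_2 = 4.
  7 = 3*2 + 1, so a_3 = 3.
  2 = 2*1 + 0, so a_4 = 2.
so x = [4; 3, 4, 3, 2].
Convergents (p_i = a_i*p_{i-1} + p_{i-2}, q_i = a_i*q_{i-1} + q_{i-2} with p_{-2}=0, p_{-1}=1, q_{-2}=1, q_{-1}=0), until the denominator exceeds 28:
  i=0: a_0=4, p_0 = 4*1 + 0 = 4, q_0 = 4*0 + 1 = 1.
  i=1: a_1=3, p_1 = 3*4 + 1 = 13, q_1 = 3*1 + 0 = 3.
  i=2: a_2=4, p_2 = 4*13 + 4 = 56, q_2 = 4*3 + 1 = 13.
  i=3: a_3=3, p_3 = 3*56 + 13 = 181, q_3 = 3*13 + 3 = 42.
q_3 = 42 > 28, so the last convergent with denominator <= 28 is p_2/q_2 = 56/13.
The closest fraction with denominator <= 28 is either p_2/q_2 or the intermediate fraction (k*p_2 + p_1)/(k*q_2 + q_1) with the largest k >= 1 whose denominator stays <= 28; these approach x as k grows, and every other convergent or intermediate fraction in range is farther away.
Largest k: floor((28 - q_1)/q_2) = floor((28 - 3)/13) = 1.
That gives (1*56 + 13)/(1*13 + 3) = 69/16.
Compare the errors: |x - 56/13| = |418*13 - 56*97|/(97*13) = 2/1261, and |x - 69/16| = |418*16 - 69*97|/(97*16) = 5/1552.
Cross-multiplying, 2*1552 = 3104 < 6305 = 5*1261, so 2/1261 is smaller: the convergent 56/13 is closer to x than 69/16.

56/13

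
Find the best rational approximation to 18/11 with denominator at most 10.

Expand x = 18/11 as a continued fraction with the Euclidean algorithm:
  18 = 1*11 + 7, so a_0 = 1.
  11 = 1*7 + 4, so a_1 = 1.
  7 = 1*4 + 3, so a_2 = 1.
  4 = 1*3 + 1, so a_3 = 1.
  3 = 3*1 + 0, so a_4 = 3.
so x = [1; 1, 1, 1, 3].
Convergents (p_i = a_i*p_{i-1} + p_{i-2}, q_i = a_i*q_{i-1} + q_{i-2} with p_{-2}=0, p_{-1}=1, q_{-2}=1, q_{-1}=0), until the denominator exceeds 10:
  i=0: a_0=1, p_0 = 1*1 + 0 = 1, q_0 = 1*0 + 1 = 1.
  i=1: a_1=1, p_1 = 1*1 + 1 = 2, q_1 = 1*1 + 0 = 1.
  i=2: a_2=1, p_2 = 1*2 + 1 = 3, q_2 = 1*1 + 1 = 2.
  i=3: a_3=1, p_3 = 1*3 + 2 = 5, q_3 = 1*2 + 1 = 3.
  i=4: a_4=3, p_4 = 3*5 + 3 = 18, q_4 = 3*3 + 2 = 11.
q_4 = 11 > 10, so the last convergent with denominator <= 10 is p_3/q_3 = 5/3.
The closest fraction with denominator <= 10 is either p_3/q_3 or the intermediate fraction (k*p_3 + p_2)/(k*q_3 + q_2) with the largest k >= 1 whose denominator stays <= 10; these approach x as k grows, and every other convergent or intermediate fraction in range is farther away.
Largest k: floor((10 - q_2)/q_3) = floor((10 - 2)/3) = 2.
That gives (2*5 + 3)/(2*3 + 2) = 13/8.
Compare the errors: |x - 5/3| = |18*3 - 5*11|/(11*3) = 1/33, and |x - 13/8| = |18*8 - 13*11|/(11*8) = 1/88.
Cross-multiplying, 1*33 = 33 < 88 = 1*88, so 1/88 is smaller: the intermediate fraction 13/8 is closer to x than 5/3.

13/8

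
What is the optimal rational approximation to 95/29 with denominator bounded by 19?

59/18

Expand x = 95/29 as a continued fraction with the Euclidean algorithm:
  95 = 3*29 + 8, so a_0 = 3.
  29 = 3*8 + 5, so a_1 = 3.
  8 = 1*5 + 3, so a_2 = 1.
  5 = 1*3 + 2, so a_3 = 1.
  3 = 1*2 + 1, so a_4 = 1.
  2 = 2*1 + 0, so a_5 = 2.
so x = [3; 3, 1, 1, 1, 2].
Convergents (p_i = a_i*p_{i-1} + p_{i-2}, q_i = a_i*q_{i-1} + q_{i-2} with p_{-2}=0, p_{-1}=1, q_{-2}=1, q_{-1}=0), until the denominator exceeds 19:
  i=0: a_0=3, p_0 = 3*1 + 0 = 3, q_0 = 3*0 + 1 = 1.
  i=1: a_1=3, p_1 = 3*3 + 1 = 10, q_1 = 3*1 + 0 = 3.
  i=2: a_2=1, p_2 = 1*10 + 3 = 13, q_2 = 1*3 + 1 = 4.
  i=3: a_3=1, p_3 = 1*13 + 10 = 23, q_3 = 1*4 + 3 = 7.
  i=4: a_4=1, p_4 = 1*23 + 13 = 36, q_4 = 1*7 + 4 = 11.
  i=5: a_5=2, p_5 = 2*36 + 23 = 95, q_5 = 2*11 + 7 = 29.
q_5 = 29 > 19, so the last convergent with denominator <= 19 is p_4/q_4 = 36/11.
The closest fraction with denominator <= 19 is either p_4/q_4 or the intermediate fraction (k*p_4 + p_3)/(k*q_4 + q_3) with the largest k >= 1 whose denominator stays <= 19; these approach x as k grows, and every other convergent or intermediate fraction in range is farther away.
Largest k: floor((19 - q_3)/q_4) = floor((19 - 7)/11) = 1.
That gives (1*36 + 23)/(1*11 + 7) = 59/18.
Compare the errors: |x - 36/11| = |95*11 - 36*29|/(29*11) = 1/319, and |x - 59/18| = |95*18 - 59*29|/(29*18) = 1/522.
Cross-multiplying, 1*319 = 319 < 522 = 1*522, so 1/522 is smaller: the intermediate fraction 59/18 is closer to x than 36/11.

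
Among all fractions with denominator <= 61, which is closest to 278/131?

87/41

Expand x = 278/131 as a continued fraction with the Euclidean algorithm:
  278 = 2*131 + 16, so a_0 = 2.
  131 = 8*16 + 3, so a_1 = 8.
  16 = 5*3 + 1, so a_2 = 5.
  3 = 3*1 + 0, so a_3 = 3.
so x = [2; 8, 5, 3].
Convergents (p_i = a_i*p_{i-1} + p_{i-2}, q_i = a_i*q_{i-1} + q_{i-2} with p_{-2}=0, p_{-1}=1, q_{-2}=1, q_{-1}=0), until the denominator exceeds 61:
  i=0: a_0=2, p_0 = 2*1 + 0 = 2, q_0 = 2*0 + 1 = 1.
  i=1: a_1=8, p_1 = 8*2 + 1 = 17, q_1 = 8*1 + 0 = 8.
  i=2: a_2=5, p_2 = 5*17 + 2 = 87, q_2 = 5*8 + 1 = 41.
  i=3: a_3=3, p_3 = 3*87 + 17 = 278, q_3 = 3*41 + 8 = 131.
q_3 = 131 > 61, so the last convergent with denominator <= 61 is p_2/q_2 = 87/41.
The closest fraction with denominator <= 61 is either p_2/q_2 or the intermediate fraction (k*p_2 + p_1)/(k*q_2 + q_1) with the largest k >= 1 whose denominator stays <= 61; these approach x as k grows, and every other convergent or intermediate fraction in range is farther away.
Largest k: floor((61 - q_1)/q_2) = floor((61 - 8)/41) = 1.
That gives (1*87 + 17)/(1*41 + 8) = 104/49.
Compare the errors: |x - 87/41| = |278*41 - 87*131|/(131*41) = 1/5371, and |x - 104/49| = |278*49 - 104*131|/(131*49) = 2/6419.
Cross-multiplying, 1*6419 = 6419 < 10742 = 2*5371, so 1/5371 is smaller: the convergent 87/41 is closer to x than 104/49.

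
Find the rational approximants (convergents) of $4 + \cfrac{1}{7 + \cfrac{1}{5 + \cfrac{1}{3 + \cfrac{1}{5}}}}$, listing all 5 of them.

4/1, 29/7, 149/36, 476/115, 2529/611

Using the convergent recurrence p_i = a_i*p_{i-1} + p_{i-2}, q_i = a_i*q_{i-1} + q_{i-2} with p_{-2}=0, p_{-1}=1, q_{-2}=1, q_{-1}=0:
  i=0: a_0=4, p_0 = 4*1 + 0 = 4, q_0 = 4*0 + 1 = 1.
  i=1: a_1=7, p_1 = 7*4 + 1 = 29, q_1 = 7*1 + 0 = 7.
  i=2: a_2=5, p_2 = 5*29 + 4 = 149, q_2 = 5*7 + 1 = 36.
  i=3: a_3=3, p_3 = 3*149 + 29 = 476, q_3 = 3*36 + 7 = 115.
  i=4: a_4=5, p_4 = 5*476 + 149 = 2529, q_4 = 5*115 + 36 = 611.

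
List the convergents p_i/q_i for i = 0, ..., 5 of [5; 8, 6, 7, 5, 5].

Using the convergent recurrence p_i = a_i*p_{i-1} + p_{i-2}, q_i = a_i*q_{i-1} + q_{i-2} with p_{-2}=0, p_{-1}=1, q_{-2}=1, q_{-1}=0:
  i=0: a_0=5, p_0 = 5*1 + 0 = 5, q_0 = 5*0 + 1 = 1.
  i=1: a_1=8, p_1 = 8*5 + 1 = 41, q_1 = 8*1 + 0 = 8.
  i=2: a_2=6, p_2 = 6*41 + 5 = 251, q_2 = 6*8 + 1 = 49.
  i=3: a_3=7, p_3 = 7*251 + 41 = 1798, q_3 = 7*49 + 8 = 351.
  i=4: a_4=5, p_4 = 5*1798 + 251 = 9241, q_4 = 5*351 + 49 = 1804.
  i=5: a_5=5, p_5 = 5*9241 + 1798 = 48003, q_5 = 5*1804 + 351 = 9371.

5/1, 41/8, 251/49, 1798/351, 9241/1804, 48003/9371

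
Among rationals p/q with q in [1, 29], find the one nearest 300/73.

37/9

Expand x = 300/73 as a continued fraction with the Euclidean algorithm:
  300 = 4*73 + 8, so a_0 = 4.
  73 = 9*8 + 1, so a_1 = 9.
  8 = 8*1 + 0, so a_2 = 8.
so x = [4; 9, 8].
Convergents (p_i = a_i*p_{i-1} + p_{i-2}, q_i = a_i*q_{i-1} + q_{i-2} with p_{-2}=0, p_{-1}=1, q_{-2}=1, q_{-1}=0), until the denominator exceeds 29:
  i=0: a_0=4, p_0 = 4*1 + 0 = 4, q_0 = 4*0 + 1 = 1.
  i=1: a_1=9, p_1 = 9*4 + 1 = 37, q_1 = 9*1 + 0 = 9.
  i=2: a_2=8, p_2 = 8*37 + 4 = 300, q_2 = 8*9 + 1 = 73.
q_2 = 73 > 29, so the last convergent with denominator <= 29 is p_1/q_1 = 37/9.
The closest fraction with denominator <= 29 is either p_1/q_1 or the intermediate fraction (k*p_1 + p_0)/(k*q_1 + q_0) with the largest k >= 1 whose denominator stays <= 29; these approach x as k grows, and every other convergent or intermediate fraction in range is farther away.
Largest k: floor((29 - q_0)/q_1) = floor((29 - 1)/9) = 3.
That gives (3*37 + 4)/(3*9 + 1) = 115/28.
Compare the errors: |x - 37/9| = |300*9 - 37*73|/(73*9) = 1/657, and |x - 115/28| = |300*28 - 115*73|/(73*28) = 5/2044.
Cross-multiplying, 1*2044 = 2044 < 3285 = 5*657, so 1/657 is smaller: the convergent 37/9 is closer to x than 115/28.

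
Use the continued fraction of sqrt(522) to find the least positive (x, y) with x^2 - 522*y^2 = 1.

(x, y) = (19603, 858)

First expand sqrt(522) as a continued fraction. With x_i = (sqrt(522) + m_i)/d_i and (m_0, d_0) = (0, 1): a_0 = floor(sqrt(522)) = 22, since 22^2 = 484 <= 522 < 529 = 23^2.
Iterate m_{i+1} = d_i*a_i - m_i, d_{i+1} = (522 - m_{i+1}^2)/d_i, a_{i+1} = floor((a_0 + m_{i+1})/d_{i+1}):
  m_1 = 1*22 - 0 = 22, d_1 = (522 - 22^2)/1 = 38/1 = 38, a_1 = floor((22 + 22)/38) = 1.
  m_2 = 38*1 - 22 = 16, d_2 = (522 - 16^2)/38 = 266/38 = 7, a_2 = floor((22 + 16)/7) = 5.
  m_3 = 7*5 - 16 = 19, d_3 = (522 - 19^2)/7 = 161/7 = 23, a_3 = floor((22 + 19)/23) = 1.
  m_4 = 23*1 - 19 = 4, d_4 = (522 - 4^2)/23 = 506/23 = 22, a_4 = floor((22 + 4)/22) = 1.
  m_5 = 22*1 - 4 = 18, d_5 = (522 - 18^2)/22 = 198/22 = 9, a_5 = floor((22 + 18)/9) = 4.
  m_6 = 9*4 - 18 = 18, d_6 = (522 - 18^2)/9 = 198/9 = 22, a_6 = floor((22 + 18)/22) = 1.
  m_7 = 22*1 - 18 = 4, d_7 = (522 - 4^2)/22 = 506/22 = 23, a_7 = floor((22 + 4)/23) = 1.
  m_8 = 23*1 - 4 = 19, d_8 = (522 - 19^2)/23 = 161/23 = 7, a_8 = floor((22 + 19)/7) = 5.
  m_9 = 7*5 - 19 = 16, d_9 = (522 - 16^2)/7 = 266/7 = 38, a_9 = floor((22 + 16)/38) = 1.
  m_10 = 38*1 - 16 = 22, d_10 = (522 - 22^2)/38 = 38/38 = 1, a_10 = floor((22 + 22)/1) = 44.
  m_11 = 1*44 - 22 = 22, d_11 = (522 - 22^2)/1 = 38/1 = 38: (m_11, d_11) = (m_1, d_1) = (22, 38), so from here the quotients repeat a_1, ..., a_10; the period length is 10.
So sqrt(522) = [22; (1, 5, 1, 1, 4, 1, 1, 5, 1, 44)] with period length k = 10.
k is even, so the fundamental solution of x^2 - 522y^2 = 1 is (p_{k-1}, q_{k-1}) = (p_9, q_9); compute convergents through index 9.
Convergents (p_i = a_i*p_{i-1} + p_{i-2}, q_i = a_i*q_{i-1} + q_{i-2} with p_{-2}=0, p_{-1}=1, q_{-2}=1, q_{-1}=0):
  i=0: a_0=22, p_0 = 22*1 + 0 = 22, q_0 = 22*0 + 1 = 1.
  i=1: a_1=1, p_1 = 1*22 + 1 = 23, q_1 = 1*1 + 0 = 1.
  i=2: a_2=5, p_2 = 5*23 + 22 = 137, q_2 = 5*1 + 1 = 6.
  i=3: a_3=1, p_3 = 1*137 + 23 = 160, q_3 = 1*6 + 1 = 7.
  i=4: a_4=1, p_4 = 1*160 + 137 = 297, q_4 = 1*7 + 6 = 13.
  i=5: a_5=4, p_5 = 4*297 + 160 = 1348, q_5 = 4*13 + 7 = 59.
  i=6: a_6=1, p_6 = 1*1348 + 297 = 1645, q_6 = 1*59 + 13 = 72.
  i=7: a_7=1, p_7 = 1*1645 + 1348 = 2993, q_7 = 1*72 + 59 = 131.
  i=8: a_8=5, p_8 = 5*2993 + 1645 = 16610, q_8 = 5*131 + 72 = 727.
  i=9: a_9=1, p_9 = 1*16610 + 2993 = 19603, q_9 = 1*727 + 131 = 858.
Check: 19603^2 - 522*858^2 = 384277609 - 384277608 = 1, so (x, y) = (19603, 858) solves the equation, and by the theorem it is the least positive solution.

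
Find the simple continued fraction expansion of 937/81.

Run the Euclidean algorithm on 937 and 81; the successive quotients are the partial quotients a_0, a_1, ... (each step inverts the fractional part left over by the previous one):
  937 = 11*81 + 46, so a_0 = 11.
  81 = 1*46 + 35, so a_1 = 1.
  46 = 1*35 + 11, so a_2 = 1.
  35 = 3*11 + 2, so a_3 = 3.
  11 = 5*2 + 1, so a_4 = 5.
  2 = 2*1 + 0, so a_5 = 2.
The remainder reaches 0 after 6 divisions, so the expansion has 6 partial quotients, read off in order.

[11; 1, 1, 3, 5, 2]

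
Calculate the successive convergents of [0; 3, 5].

0/1, 1/3, 5/16

Using the convergent recurrence p_i = a_i*p_{i-1} + p_{i-2}, q_i = a_i*q_{i-1} + q_{i-2} with p_{-2}=0, p_{-1}=1, q_{-2}=1, q_{-1}=0:
  i=0: a_0=0, p_0 = 0*1 + 0 = 0, q_0 = 0*0 + 1 = 1.
  i=1: a_1=3, p_1 = 3*0 + 1 = 1, q_1 = 3*1 + 0 = 3.
  i=2: a_2=5, p_2 = 5*1 + 0 = 5, q_2 = 5*3 + 1 = 16.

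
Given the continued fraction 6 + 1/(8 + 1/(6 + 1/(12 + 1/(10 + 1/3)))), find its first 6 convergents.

Using the convergent recurrence p_i = a_i*p_{i-1} + p_{i-2}, q_i = a_i*q_{i-1} + q_{i-2} with p_{-2}=0, p_{-1}=1, q_{-2}=1, q_{-1}=0:
  i=0: a_0=6, p_0 = 6*1 + 0 = 6, q_0 = 6*0 + 1 = 1.
  i=1: a_1=8, p_1 = 8*6 + 1 = 49, q_1 = 8*1 + 0 = 8.
  i=2: a_2=6, p_2 = 6*49 + 6 = 300, q_2 = 6*8 + 1 = 49.
  i=3: a_3=12, p_3 = 12*300 + 49 = 3649, q_3 = 12*49 + 8 = 596.
  i=4: a_4=10, p_4 = 10*3649 + 300 = 36790, q_4 = 10*596 + 49 = 6009.
  i=5: a_5=3, p_5 = 3*36790 + 3649 = 114019, q_5 = 3*6009 + 596 = 18623.

6/1, 49/8, 300/49, 3649/596, 36790/6009, 114019/18623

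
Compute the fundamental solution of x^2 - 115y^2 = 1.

(x, y) = (1126, 105)

First expand sqrt(115) as a continued fraction. With x_i = (sqrt(115) + m_i)/d_i and (m_0, d_0) = (0, 1): a_0 = floor(sqrt(115)) = 10, since 10^2 = 100 <= 115 < 121 = 11^2.
Iterate m_{i+1} = d_i*a_i - m_i, d_{i+1} = (115 - m_{i+1}^2)/d_i, a_{i+1} = floor((a_0 + m_{i+1})/d_{i+1}):
  m_1 = 1*10 - 0 = 10, d_1 = (115 - 10^2)/1 = 15/1 = 15, a_1 = floor((10 + 10)/15) = 1.
  m_2 = 15*1 - 10 = 5, d_2 = (115 - 5^2)/15 = 90/15 = 6, a_2 = floor((10 + 5)/6) = 2.
  m_3 = 6*2 - 5 = 7, d_3 = (115 - 7^2)/6 = 66/6 = 11, a_3 = floor((10 + 7)/11) = 1.
  m_4 = 11*1 - 7 = 4, d_4 = (115 - 4^2)/11 = 99/11 = 9, a_4 = floor((10 + 4)/9) = 1.
  m_5 = 9*1 - 4 = 5, d_5 = (115 - 5^2)/9 = 90/9 = 10, a_5 = floor((10 + 5)/10) = 1.
  m_6 = 10*1 - 5 = 5, d_6 = (115 - 5^2)/10 = 90/10 = 9, a_6 = floor((10 + 5)/9) = 1.
  m_7 = 9*1 - 5 = 4, d_7 = (115 - 4^2)/9 = 99/9 = 11, a_7 = floor((10 + 4)/11) = 1.
  m_8 = 11*1 - 4 = 7, d_8 = (115 - 7^2)/11 = 66/11 = 6, a_8 = floor((10 + 7)/6) = 2.
  m_9 = 6*2 - 7 = 5, d_9 = (115 - 5^2)/6 = 90/6 = 15, a_9 = floor((10 + 5)/15) = 1.
  m_10 = 15*1 - 5 = 10, d_10 = (115 - 10^2)/15 = 15/15 = 1, a_10 = floor((10 + 10)/1) = 20.
  m_11 = 1*20 - 10 = 10, d_11 = (115 - 10^2)/1 = 15/1 = 15: (m_11, d_11) = (m_1, d_1) = (10, 15), so from here the quotients repeat a_1, ..., a_10; the period length is 10.
So sqrt(115) = [10; (1, 2, 1, 1, 1, 1, 1, 2, 1, 20)] with period length k = 10.
k is even, so the fundamental solution of x^2 - 115y^2 = 1 is (p_{k-1}, q_{k-1}) = (p_9, q_9); compute convergents through index 9.
Convergents (p_i = a_i*p_{i-1} + p_{i-2}, q_i = a_i*q_{i-1} + q_{i-2} with p_{-2}=0, p_{-1}=1, q_{-2}=1, q_{-1}=0):
  i=0: a_0=10, p_0 = 10*1 + 0 = 10, q_0 = 10*0 + 1 = 1.
  i=1: a_1=1, p_1 = 1*10 + 1 = 11, q_1 = 1*1 + 0 = 1.
  i=2: a_2=2, p_2 = 2*11 + 10 = 32, q_2 = 2*1 + 1 = 3.
  i=3: a_3=1, p_3 = 1*32 + 11 = 43, q_3 = 1*3 + 1 = 4.
  i=4: a_4=1, p_4 = 1*43 + 32 = 75, q_4 = 1*4 + 3 = 7.
  i=5: a_5=1, p_5 = 1*75 + 43 = 118, q_5 = 1*7 + 4 = 11.
  i=6: a_6=1, p_6 = 1*118 + 75 = 193, q_6 = 1*11 + 7 = 18.
  i=7: a_7=1, p_7 = 1*193 + 118 = 311, q_7 = 1*18 + 11 = 29.
  i=8: a_8=2, p_8 = 2*311 + 193 = 815, q_8 = 2*29 + 18 = 76.
  i=9: a_9=1, p_9 = 1*815 + 311 = 1126, q_9 = 1*76 + 29 = 105.
Check: 1126^2 - 115*105^2 = 1267876 - 1267875 = 1, so (x, y) = (1126, 105) solves the equation, and by the theorem it is the least positive solution.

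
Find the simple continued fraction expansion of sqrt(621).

[24; (1, 11, 2, 11, 1, 48)]

Write x_i = (sqrt(621) + m_i)/d_i with (m_0, d_0) = (0, 1). a_0 = floor(sqrt(621)) = 24, since 24^2 = 576 <= 621 < 625 = 25^2.
Iterate m_{i+1} = d_i*a_i - m_i, d_{i+1} = (621 - m_{i+1}^2)/d_i, a_{i+1} = floor((a_0 + m_{i+1})/d_{i+1}):
  m_1 = 1*24 - 0 = 24, d_1 = (621 - 24^2)/1 = 45/1 = 45, a_1 = floor((24 + 24)/45) = 1.
  m_2 = 45*1 - 24 = 21, d_2 = (621 - 21^2)/45 = 180/45 = 4, a_2 = floor((24 + 21)/4) = 11.
  m_3 = 4*11 - 21 = 23, d_3 = (621 - 23^2)/4 = 92/4 = 23, a_3 = floor((24 + 23)/23) = 2.
  m_4 = 23*2 - 23 = 23, d_4 = (621 - 23^2)/23 = 92/23 = 4, a_4 = floor((24 + 23)/4) = 11.
  m_5 = 4*11 - 23 = 21, d_5 = (621 - 21^2)/4 = 180/4 = 45, a_5 = floor((24 + 21)/45) = 1.
  m_6 = 45*1 - 21 = 24, d_6 = (621 - 24^2)/45 = 45/45 = 1, a_6 = floor((24 + 24)/1) = 48.
  m_7 = 1*48 - 24 = 24, d_7 = (621 - 24^2)/1 = 45/1 = 45: (m_7, d_7) = (m_1, d_1) = (24, 45), so from here the quotients repeat a_1, ..., a_6; the period length is 6.
Hence the expansion of sqrt(621) is a_0 = 24 followed by the repeating block 1, 11, 2, 11, 1, 48 (period 6).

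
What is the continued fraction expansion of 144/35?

Run the Euclidean algorithm on 144 and 35; the successive quotients are the partial quotients a_0, a_1, ... (each step inverts the fractional part left over by the previous one):
  144 = 4*35 + 4, so a_0 = 4.
  35 = 8*4 + 3, so a_1 = 8.
  4 = 1*3 + 1, so a_2 = 1.
  3 = 3*1 + 0, so a_3 = 3.
The remainder reaches 0 after 4 divisions, so the expansion has 4 partial quotients, read off in order.

[4; 8, 1, 3]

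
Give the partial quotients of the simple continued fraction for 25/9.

[2; 1, 3, 2]

Run the Euclidean algorithm on 25 and 9; the successive quotients are the partial quotients a_0, a_1, ... (each step inverts the fractional part left over by the previous one):
  25 = 2*9 + 7, so a_0 = 2.
  9 = 1*7 + 2, so a_1 = 1.
  7 = 3*2 + 1, so a_2 = 3.
  2 = 2*1 + 0, so a_3 = 2.
The remainder reaches 0 after 4 divisions, so the expansion has 4 partial quotients, read off in order.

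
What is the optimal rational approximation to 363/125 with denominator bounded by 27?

Expand x = 363/125 as a continued fraction with the Euclidean algorithm:
  363 = 2*125 + 113, so a_0 = 2.
  125 = 1*113 + 12, so a_1 = 1.
  113 = 9*12 + 5, so a_2 = 9.
  12 = 2*5 + 2, so a_3 = 2.
  5 = 2*2 + 1, so a_4 = 2.
  2 = 2*1 + 0, so a_5 = 2.
so x = [2; 1, 9, 2, 2, 2].
Convergents (p_i = a_i*p_{i-1} + p_{i-2}, q_i = a_i*q_{i-1} + q_{i-2} with p_{-2}=0, p_{-1}=1, q_{-2}=1, q_{-1}=0), until the denominator exceeds 27:
  i=0: a_0=2, p_0 = 2*1 + 0 = 2, q_0 = 2*0 + 1 = 1.
  i=1: a_1=1, p_1 = 1*2 + 1 = 3, q_1 = 1*1 + 0 = 1.
  i=2: a_2=9, p_2 = 9*3 + 2 = 29, q_2 = 9*1 + 1 = 10.
  i=3: a_3=2, p_3 = 2*29 + 3 = 61, q_3 = 2*10 + 1 = 21.
  i=4: a_4=2, p_4 = 2*61 + 29 = 151, q_4 = 2*21 + 10 = 52.
q_4 = 52 > 27, so the last convergent with denominator <= 27 is p_3/q_3 = 61/21.
The closest fraction with denominator <= 27 is either p_3/q_3 or the intermediate fraction (k*p_3 + p_2)/(k*q_3 + q_2) with the largest k >= 1 whose denominator stays <= 27; these approach x as k grows, and every other convergent or intermediate fraction in range is farther away.
Largest k: floor((27 - q_2)/q_3) = floor((27 - 10)/21) = 0.
Since k = 0, no intermediate fraction beyond p_3/q_3 has denominator <= 27, so the convergent 61/21 is the closest (its error is |363*21 - 61*125|/(125*21) = 2/2625).

61/21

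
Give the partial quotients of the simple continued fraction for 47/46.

[1; 46]

Run the Euclidean algorithm on 47 and 46; the successive quotients are the partial quotients a_0, a_1, ... (each step inverts the fractional part left over by the previous one):
  47 = 1*46 + 1, so a_0 = 1.
  46 = 46*1 + 0, so a_1 = 46.
The remainder reaches 0 after 2 divisions, so the expansion has 2 partial quotients, read off in order.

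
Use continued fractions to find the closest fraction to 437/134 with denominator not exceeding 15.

49/15

Expand x = 437/134 as a continued fraction with the Euclidean algorithm:
  437 = 3*134 + 35, so a_0 = 3.
  134 = 3*35 + 29, so a_1 = 3.
  35 = 1*29 + 6, so a_2 = 1.
  29 = 4*6 + 5, so a_3 = 4.
  6 = 1*5 + 1, so a_4 = 1.
  5 = 5*1 + 0, so a_5 = 5.
so x = [3; 3, 1, 4, 1, 5].
Convergents (p_i = a_i*p_{i-1} + p_{i-2}, q_i = a_i*q_{i-1} + q_{i-2} with p_{-2}=0, p_{-1}=1, q_{-2}=1, q_{-1}=0), until the denominator exceeds 15:
  i=0: a_0=3, p_0 = 3*1 + 0 = 3, q_0 = 3*0 + 1 = 1.
  i=1: a_1=3, p_1 = 3*3 + 1 = 10, q_1 = 3*1 + 0 = 3.
  i=2: a_2=1, p_2 = 1*10 + 3 = 13, q_2 = 1*3 + 1 = 4.
  i=3: a_3=4, p_3 = 4*13 + 10 = 62, q_3 = 4*4 + 3 = 19.
q_3 = 19 > 15, so the last convergent with denominator <= 15 is p_2/q_2 = 13/4.
The closest fraction with denominator <= 15 is either p_2/q_2 or the intermediate fraction (k*p_2 + p_1)/(k*q_2 + q_1) with the largest k >= 1 whose denominator stays <= 15; these approach x as k grows, and every other convergent or intermediate fraction in range is farther away.
Largest k: floor((15 - q_1)/q_2) = floor((15 - 3)/4) = 3.
That gives (3*13 + 10)/(3*4 + 3) = 49/15.
Compare the errors: |x - 13/4| = |437*4 - 13*134|/(134*4) = 6/536, and |x - 49/15| = |437*15 - 49*134|/(134*15) = 11/2010.
Cross-multiplying, 11*536 = 5896 < 12060 = 6*2010, so 11/2010 is smaller: the intermediate fraction 49/15 is closer to x than 13/4.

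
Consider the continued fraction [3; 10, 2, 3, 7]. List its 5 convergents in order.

3/1, 31/10, 65/21, 226/73, 1647/532

Using the convergent recurrence p_i = a_i*p_{i-1} + p_{i-2}, q_i = a_i*q_{i-1} + q_{i-2} with p_{-2}=0, p_{-1}=1, q_{-2}=1, q_{-1}=0:
  i=0: a_0=3, p_0 = 3*1 + 0 = 3, q_0 = 3*0 + 1 = 1.
  i=1: a_1=10, p_1 = 10*3 + 1 = 31, q_1 = 10*1 + 0 = 10.
  i=2: a_2=2, p_2 = 2*31 + 3 = 65, q_2 = 2*10 + 1 = 21.
  i=3: a_3=3, p_3 = 3*65 + 31 = 226, q_3 = 3*21 + 10 = 73.
  i=4: a_4=7, p_4 = 7*226 + 65 = 1647, q_4 = 7*73 + 21 = 532.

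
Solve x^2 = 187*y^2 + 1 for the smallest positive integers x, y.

(x, y) = (1682, 123)

First expand sqrt(187) as a continued fraction. With x_i = (sqrt(187) + m_i)/d_i and (m_0, d_0) = (0, 1): a_0 = floor(sqrt(187)) = 13, since 13^2 = 169 <= 187 < 196 = 14^2.
Iterate m_{i+1} = d_i*a_i - m_i, d_{i+1} = (187 - m_{i+1}^2)/d_i, a_{i+1} = floor((a_0 + m_{i+1})/d_{i+1}):
  m_1 = 1*13 - 0 = 13, d_1 = (187 - 13^2)/1 = 18/1 = 18, a_1 = floor((13 + 13)/18) = 1.
  m_2 = 18*1 - 13 = 5, d_2 = (187 - 5^2)/18 = 162/18 = 9, a_2 = floor((13 + 5)/9) = 2.
  m_3 = 9*2 - 5 = 13, d_3 = (187 - 13^2)/9 = 18/9 = 2, a_3 = floor((13 + 13)/2) = 13.
  m_4 = 2*13 - 13 = 13, d_4 = (187 - 13^2)/2 = 18/2 = 9, a_4 = floor((13 + 13)/9) = 2.
  m_5 = 9*2 - 13 = 5, d_5 = (187 - 5^2)/9 = 162/9 = 18, a_5 = floor((13 + 5)/18) = 1.
  m_6 = 18*1 - 5 = 13, d_6 = (187 - 13^2)/18 = 18/18 = 1, a_6 = floor((13 + 13)/1) = 26.
  m_7 = 1*26 - 13 = 13, d_7 = (187 - 13^2)/1 = 18/1 = 18: (m_7, d_7) = (m_1, d_1) = (13, 18), so from here the quotients repeat a_1, ..., a_6; the period length is 6.
So sqrt(187) = [13; (1, 2, 13, 2, 1, 26)] with period length k = 6.
k is even, so the fundamental solution of x^2 - 187y^2 = 1 is (p_{k-1}, q_{k-1}) = (p_5, q_5); compute convergents through index 5.
Convergents (p_i = a_i*p_{i-1} + p_{i-2}, q_i = a_i*q_{i-1} + q_{i-2} with p_{-2}=0, p_{-1}=1, q_{-2}=1, q_{-1}=0):
  i=0: a_0=13, p_0 = 13*1 + 0 = 13, q_0 = 13*0 + 1 = 1.
  i=1: a_1=1, p_1 = 1*13 + 1 = 14, q_1 = 1*1 + 0 = 1.
  i=2: a_2=2, p_2 = 2*14 + 13 = 41, q_2 = 2*1 + 1 = 3.
  i=3: a_3=13, p_3 = 13*41 + 14 = 547, q_3 = 13*3 + 1 = 40.
  i=4: a_4=2, p_4 = 2*547 + 41 = 1135, q_4 = 2*40 + 3 = 83.
  i=5: a_5=1, p_5 = 1*1135 + 547 = 1682, q_5 = 1*83 + 40 = 123.
Check: 1682^2 - 187*123^2 = 2829124 - 2829123 = 1, so (x, y) = (1682, 123) solves the equation, and by the theorem it is the least positive solution.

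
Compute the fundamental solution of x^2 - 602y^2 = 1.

(x, y) = (687, 28)

First expand sqrt(602) as a continued fraction. With x_i = (sqrt(602) + m_i)/d_i and (m_0, d_0) = (0, 1): a_0 = floor(sqrt(602)) = 24, since 24^2 = 576 <= 602 < 625 = 25^2.
Iterate m_{i+1} = d_i*a_i - m_i, d_{i+1} = (602 - m_{i+1}^2)/d_i, a_{i+1} = floor((a_0 + m_{i+1})/d_{i+1}):
  m_1 = 1*24 - 0 = 24, d_1 = (602 - 24^2)/1 = 26/1 = 26, a_1 = floor((24 + 24)/26) = 1.
  m_2 = 26*1 - 24 = 2, d_2 = (602 - 2^2)/26 = 598/26 = 23, a_2 = floor((24 + 2)/23) = 1.
  m_3 = 23*1 - 2 = 21, d_3 = (602 - 21^2)/23 = 161/23 = 7, a_3 = floor((24 + 21)/7) = 6.
  m_4 = 7*6 - 21 = 21, d_4 = (602 - 21^2)/7 = 161/7 = 23, a_4 = floor((24 + 21)/23) = 1.
  m_5 = 23*1 - 21 = 2, d_5 = (602 - 2^2)/23 = 598/23 = 26, a_5 = floor((24 + 2)/26) = 1.
  m_6 = 26*1 - 2 = 24, d_6 = (602 - 24^2)/26 = 26/26 = 1, a_6 = floor((24 + 24)/1) = 48.
  m_7 = 1*48 - 24 = 24, d_7 = (602 - 24^2)/1 = 26/1 = 26: (m_7, d_7) = (m_1, d_1) = (24, 26), so from here the quotients repeat a_1, ..., a_6; the period length is 6.
So sqrt(602) = [24; (1, 1, 6, 1, 1, 48)] with period length k = 6.
k is even, so the fundamental solution of x^2 - 602y^2 = 1 is (p_{k-1}, q_{k-1}) = (p_5, q_5); compute convergents through index 5.
Convergents (p_i = a_i*p_{i-1} + p_{i-2}, q_i = a_i*q_{i-1} + q_{i-2} with p_{-2}=0, p_{-1}=1, q_{-2}=1, q_{-1}=0):
  i=0: a_0=24, p_0 = 24*1 + 0 = 24, q_0 = 24*0 + 1 = 1.
  i=1: a_1=1, p_1 = 1*24 + 1 = 25, q_1 = 1*1 + 0 = 1.
  i=2: a_2=1, p_2 = 1*25 + 24 = 49, q_2 = 1*1 + 1 = 2.
  i=3: a_3=6, p_3 = 6*49 + 25 = 319, q_3 = 6*2 + 1 = 13.
  i=4: a_4=1, p_4 = 1*319 + 49 = 368, q_4 = 1*13 + 2 = 15.
  i=5: a_5=1, p_5 = 1*368 + 319 = 687, q_5 = 1*15 + 13 = 28.
Check: 687^2 - 602*28^2 = 471969 - 471968 = 1, so (x, y) = (687, 28) solves the equation, and by the theorem it is the least positive solution.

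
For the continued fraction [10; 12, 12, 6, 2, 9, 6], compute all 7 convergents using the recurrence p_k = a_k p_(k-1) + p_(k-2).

Using the convergent recurrence p_i = a_i*p_{i-1} + p_{i-2}, q_i = a_i*q_{i-1} + q_{i-2} with p_{-2}=0, p_{-1}=1, q_{-2}=1, q_{-1}=0:
  i=0: a_0=10, p_0 = 10*1 + 0 = 10, q_0 = 10*0 + 1 = 1.
  i=1: a_1=12, p_1 = 12*10 + 1 = 121, q_1 = 12*1 + 0 = 12.
  i=2: a_2=12, p_2 = 12*121 + 10 = 1462, q_2 = 12*12 + 1 = 145.
  i=3: a_3=6, p_3 = 6*1462 + 121 = 8893, q_3 = 6*145 + 12 = 882.
  i=4: a_4=2, p_4 = 2*8893 + 1462 = 19248, q_4 = 2*882 + 145 = 1909.
  i=5: a_5=9, p_5 = 9*19248 + 8893 = 182125, q_5 = 9*1909 + 882 = 18063.
  i=6: a_6=6, p_6 = 6*182125 + 19248 = 1111998, q_6 = 6*18063 + 1909 = 110287.

10/1, 121/12, 1462/145, 8893/882, 19248/1909, 182125/18063, 1111998/110287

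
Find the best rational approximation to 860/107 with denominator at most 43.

217/27

Expand x = 860/107 as a continued fraction with the Euclidean algorithm:
  860 = 8*107 + 4, so a_0 = 8.
  107 = 26*4 + 3, so a_1 = 26.
  4 = 1*3 + 1, so a_2 = 1.
  3 = 3*1 + 0, so a_3 = 3.
so x = [8; 26, 1, 3].
Convergents (p_i = a_i*p_{i-1} + p_{i-2}, q_i = a_i*q_{i-1} + q_{i-2} with p_{-2}=0, p_{-1}=1, q_{-2}=1, q_{-1}=0), until the denominator exceeds 43:
  i=0: a_0=8, p_0 = 8*1 + 0 = 8, q_0 = 8*0 + 1 = 1.
  i=1: a_1=26, p_1 = 26*8 + 1 = 209, q_1 = 26*1 + 0 = 26.
  i=2: a_2=1, p_2 = 1*209 + 8 = 217, q_2 = 1*26 + 1 = 27.
  i=3: a_3=3, p_3 = 3*217 + 209 = 860, q_3 = 3*27 + 26 = 107.
q_3 = 107 > 43, so the last convergent with denominator <= 43 is p_2/q_2 = 217/27.
The closest fraction with denominator <= 43 is either p_2/q_2 or the intermediate fraction (k*p_2 + p_1)/(k*q_2 + q_1) with the largest k >= 1 whose denominator stays <= 43; these approach x as k grows, and every other convergent or intermediate fraction in range is farther away.
Largest k: floor((43 - q_1)/q_2) = floor((43 - 26)/27) = 0.
Since k = 0, no intermediate fraction beyond p_2/q_2 has denominator <= 43, so the convergent 217/27 is the closest (its error is |860*27 - 217*107|/(107*27) = 1/2889).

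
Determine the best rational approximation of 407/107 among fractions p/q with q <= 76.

Expand x = 407/107 as a continued fraction with the Euclidean algorithm:
  407 = 3*107 + 86, so a_0 = 3.
  107 = 1*86 + 21, so a_1 = 1.
  86 = 4*21 + 2, so a_2 = 4.
  21 = 10*2 + 1, so a_3 = 10.
  2 = 2*1 + 0, so a_4 = 2.
so x = [3; 1, 4, 10, 2].
Convergents (p_i = a_i*p_{i-1} + p_{i-2}, q_i = a_i*q_{i-1} + q_{i-2} with p_{-2}=0, p_{-1}=1, q_{-2}=1, q_{-1}=0), until the denominator exceeds 76:
  i=0: a_0=3, p_0 = 3*1 + 0 = 3, q_0 = 3*0 + 1 = 1.
  i=1: a_1=1, p_1 = 1*3 + 1 = 4, q_1 = 1*1 + 0 = 1.
  i=2: a_2=4, p_2 = 4*4 + 3 = 19, q_2 = 4*1 + 1 = 5.
  i=3: a_3=10, p_3 = 10*19 + 4 = 194, q_3 = 10*5 + 1 = 51.
  i=4: a_4=2, p_4 = 2*194 + 19 = 407, q_4 = 2*51 + 5 = 107.
q_4 = 107 > 76, so the last convergent with denominator <= 76 is p_3/q_3 = 194/51.
The closest fraction with denominator <= 76 is either p_3/q_3 or the intermediate fraction (k*p_3 + p_2)/(k*q_3 + q_2) with the largest k >= 1 whose denominator stays <= 76; these approach x as k grows, and every other convergent or intermediate fraction in range is farther away.
Largest k: floor((76 - q_2)/q_3) = floor((76 - 5)/51) = 1.
That gives (1*194 + 19)/(1*51 + 5) = 213/56.
Compare the errors: |x - 194/51| = |407*51 - 194*107|/(107*51) = 1/5457, and |x - 213/56| = |407*56 - 213*107|/(107*56) = 1/5992.
Cross-multiplying, 1*5457 = 5457 < 5992 = 1*5992, so 1/5992 is smaller: the intermediate fraction 213/56 is closer to x than 194/51.

213/56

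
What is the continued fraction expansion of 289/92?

[3; 7, 13]

Run the Euclidean algorithm on 289 and 92; the successive quotients are the partial quotients a_0, a_1, ... (each step inverts the fractional part left over by the previous one):
  289 = 3*92 + 13, so a_0 = 3.
  92 = 7*13 + 1, so a_1 = 7.
  13 = 13*1 + 0, so a_2 = 13.
The remainder reaches 0 after 3 divisions, so the expansion has 3 partial quotients, read off in order.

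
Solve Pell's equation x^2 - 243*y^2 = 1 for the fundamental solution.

(x, y) = (70226, 4505)

First expand sqrt(243) as a continued fraction. With x_i = (sqrt(243) + m_i)/d_i and (m_0, d_0) = (0, 1): a_0 = floor(sqrt(243)) = 15, since 15^2 = 225 <= 243 < 256 = 16^2.
Iterate m_{i+1} = d_i*a_i - m_i, d_{i+1} = (243 - m_{i+1}^2)/d_i, a_{i+1} = floor((a_0 + m_{i+1})/d_{i+1}):
  m_1 = 1*15 - 0 = 15, d_1 = (243 - 15^2)/1 = 18/1 = 18, a_1 = floor((15 + 15)/18) = 1.
  m_2 = 18*1 - 15 = 3, d_2 = (243 - 3^2)/18 = 234/18 = 13, a_2 = floor((15 + 3)/13) = 1.
  m_3 = 13*1 - 3 = 10, d_3 = (243 - 10^2)/13 = 143/13 = 11, a_3 = floor((15 + 10)/11) = 2.
  m_4 = 11*2 - 10 = 12, d_4 = (243 - 12^2)/11 = 99/11 = 9, a_4 = floor((15 + 12)/9) = 3.
  m_5 = 9*3 - 12 = 15, d_5 = (243 - 15^2)/9 = 18/9 = 2, a_5 = floor((15 + 15)/2) = 15.
  m_6 = 2*15 - 15 = 15, d_6 = (243 - 15^2)/2 = 18/2 = 9, a_6 = floor((15 + 15)/9) = 3.
  m_7 = 9*3 - 15 = 12, d_7 = (243 - 12^2)/9 = 99/9 = 11, a_7 = floor((15 + 12)/11) = 2.
  m_8 = 11*2 - 12 = 10, d_8 = (243 - 10^2)/11 = 143/11 = 13, a_8 = floor((15 + 10)/13) = 1.
  m_9 = 13*1 - 10 = 3, d_9 = (243 - 3^2)/13 = 234/13 = 18, a_9 = floor((15 + 3)/18) = 1.
  m_10 = 18*1 - 3 = 15, d_10 = (243 - 15^2)/18 = 18/18 = 1, a_10 = floor((15 + 15)/1) = 30.
  m_11 = 1*30 - 15 = 15, d_11 = (243 - 15^2)/1 = 18/1 = 18: (m_11, d_11) = (m_1, d_1) = (15, 18), so from here the quotients repeat a_1, ..., a_10; the period length is 10.
So sqrt(243) = [15; (1, 1, 2, 3, 15, 3, 2, 1, 1, 30)] with period length k = 10.
k is even, so the fundamental solution of x^2 - 243y^2 = 1 is (p_{k-1}, q_{k-1}) = (p_9, q_9); compute convergents through index 9.
Convergents (p_i = a_i*p_{i-1} + p_{i-2}, q_i = a_i*q_{i-1} + q_{i-2} with p_{-2}=0, p_{-1}=1, q_{-2}=1, q_{-1}=0):
  i=0: a_0=15, p_0 = 15*1 + 0 = 15, q_0 = 15*0 + 1 = 1.
  i=1: a_1=1, p_1 = 1*15 + 1 = 16, q_1 = 1*1 + 0 = 1.
  i=2: a_2=1, p_2 = 1*16 + 15 = 31, q_2 = 1*1 + 1 = 2.
  i=3: a_3=2, p_3 = 2*31 + 16 = 78, q_3 = 2*2 + 1 = 5.
  i=4: a_4=3, p_4 = 3*78 + 31 = 265, q_4 = 3*5 + 2 = 17.
  i=5: a_5=15, p_5 = 15*265 + 78 = 4053, q_5 = 15*17 + 5 = 260.
  i=6: a_6=3, p_6 = 3*4053 + 265 = 12424, q_6 = 3*260 + 17 = 797.
  i=7: a_7=2, p_7 = 2*12424 + 4053 = 28901, q_7 = 2*797 + 260 = 1854.
  i=8: a_8=1, p_8 = 1*28901 + 12424 = 41325, q_8 = 1*1854 + 797 = 2651.
  i=9: a_9=1, p_9 = 1*41325 + 28901 = 70226, q_9 = 1*2651 + 1854 = 4505.
Check: 70226^2 - 243*4505^2 = 4931691076 - 4931691075 = 1, so (x, y) = (70226, 4505) solves the equation, and by the theorem it is the least positive solution.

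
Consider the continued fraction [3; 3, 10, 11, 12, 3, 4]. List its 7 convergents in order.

Using the convergent recurrence p_i = a_i*p_{i-1} + p_{i-2}, q_i = a_i*q_{i-1} + q_{i-2} with p_{-2}=0, p_{-1}=1, q_{-2}=1, q_{-1}=0:
  i=0: a_0=3, p_0 = 3*1 + 0 = 3, q_0 = 3*0 + 1 = 1.
  i=1: a_1=3, p_1 = 3*3 + 1 = 10, q_1 = 3*1 + 0 = 3.
  i=2: a_2=10, p_2 = 10*10 + 3 = 103, q_2 = 10*3 + 1 = 31.
  i=3: a_3=11, p_3 = 11*103 + 10 = 1143, q_3 = 11*31 + 3 = 344.
  i=4: a_4=12, p_4 = 12*1143 + 103 = 13819, q_4 = 12*344 + 31 = 4159.
  i=5: a_5=3, p_5 = 3*13819 + 1143 = 42600, q_5 = 3*4159 + 344 = 12821.
  i=6: a_6=4, p_6 = 4*42600 + 13819 = 184219, q_6 = 4*12821 + 4159 = 55443.

3/1, 10/3, 103/31, 1143/344, 13819/4159, 42600/12821, 184219/55443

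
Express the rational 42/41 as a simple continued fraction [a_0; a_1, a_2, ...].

Run the Euclidean algorithm on 42 and 41; the successive quotients are the partial quotients a_0, a_1, ... (each step inverts the fractional part left over by the previous one):
  42 = 1*41 + 1, so a_0 = 1.
  41 = 41*1 + 0, so a_1 = 41.
The remainder reaches 0 after 2 divisions, so the expansion has 2 partial quotients, read off in order.

[1; 41]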